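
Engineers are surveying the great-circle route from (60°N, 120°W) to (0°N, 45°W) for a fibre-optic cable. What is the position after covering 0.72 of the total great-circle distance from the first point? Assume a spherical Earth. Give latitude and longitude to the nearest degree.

Convert each endpoint to a unit vector on the sphere (x = cos φ cos λ, y = cos φ sin λ, z = sin φ).
The central angle between the endpoints is δ = arccos(p₁·p₂) ≈ 1.441 rad (82.6°).
Interpolate at f = 0.72 with slerp weights a = sin((1−f)δ)/sin δ ≈ 0.396, b = sin(fδ)/sin δ ≈ 0.868.
p = a·p₁ + b·p₂ ≈ (0.515, -0.786, 0.343); φ = arcsin(p_z) ≈ 20.05°, λ = atan2(p_y, p_x) ≈ -56.75°.

≈ (20°N, 57°W)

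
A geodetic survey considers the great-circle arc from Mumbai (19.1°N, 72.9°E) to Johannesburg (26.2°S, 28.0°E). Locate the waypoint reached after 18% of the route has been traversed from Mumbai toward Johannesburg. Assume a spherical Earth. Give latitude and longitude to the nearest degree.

From cos δ = sin φ₁ sin φ₂ + cos φ₁ cos φ₂ cos Δλ, the central angle is δ ≈ 1.097 rad (62.9°).
Interpolate at f = 0.18 with slerp weights a = sin((1−f)δ)/sin δ ≈ 0.880, b = sin(fδ)/sin δ ≈ 0.220.
p = a·p₁ + b·p₂ ≈ (0.419, 0.888, 0.191); φ = arcsin(p_z) ≈ 10.99°, λ = atan2(p_y, p_x) ≈ 64.72°.

≈ (11°N, 65°E)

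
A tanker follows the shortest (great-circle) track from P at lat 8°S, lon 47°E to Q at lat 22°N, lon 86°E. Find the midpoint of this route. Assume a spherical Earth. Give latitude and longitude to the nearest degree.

≈ lat 7°N, lon 66°E

Convert each endpoint to a unit vector on the sphere (x = cos φ cos λ, y = cos φ sin λ, z = sin φ).
The central angle between the endpoints is δ = arccos(p₁·p₂) ≈ 0.848 rad (48.6°).
Interpolate at f = 1/2 with slerp weights a = sin((1−f)δ)/sin δ ≈ 0.549, b = sin(fδ)/sin δ ≈ 0.549.
p = a·p₁ + b·p₂ ≈ (0.406, 0.905, 0.129); φ = arcsin(p_z) ≈ 7.42°, λ = atan2(p_y, p_x) ≈ 65.83°.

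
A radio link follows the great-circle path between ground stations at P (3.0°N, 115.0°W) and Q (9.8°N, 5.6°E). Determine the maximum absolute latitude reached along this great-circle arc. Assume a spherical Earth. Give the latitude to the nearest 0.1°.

≈ 13.4°N

The great circle lies in the plane with unit normal n̂ = (p₁ × p₂)/|p₁ × p₂|.
Here n̂_z ≈ +0.973; the vertex latitude is φ_max = arccos|n̂_z| ≈ 13.4°.
Check via Clairaut: cos φ_max = |cos φ₁| · sin C = cos(3.0°)·sin(77.0°) ≈ 0.973, again giving ≈ 13.4°.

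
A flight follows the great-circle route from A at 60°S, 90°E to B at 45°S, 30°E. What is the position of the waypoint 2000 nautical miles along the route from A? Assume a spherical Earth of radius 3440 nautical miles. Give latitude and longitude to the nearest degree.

≈ 48°S, 35°E

Write both endpoints as unit vectors p₁, p₂ with components (cos φ cos λ, cos φ sin λ, sin φ).
The central angle between the endpoints is δ = arccos(p₁·p₂) ≈ 0.661 rad (37.9°). The total great-circle distance is δ·R ≈ 0.661 × 3440 ≈ 2275 nmi, so the target fraction is f = 2000/2275 ≈ 0.879.
Interpolate at f ≈ 0.879 with slerp weights a = sin((1−f)δ)/sin δ ≈ 0.130, b = sin(fδ)/sin δ ≈ 0.894.
p = a·p₁ + b·p₂ ≈ (0.548, 0.381, -0.745); φ = arcsin(p_z) ≈ -48.15°, λ = atan2(p_y, p_x) ≈ 34.84°.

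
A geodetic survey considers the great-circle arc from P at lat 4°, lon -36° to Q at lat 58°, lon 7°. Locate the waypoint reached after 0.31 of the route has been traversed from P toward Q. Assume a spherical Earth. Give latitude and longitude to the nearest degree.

Write both endpoints as unit vectors p₁, p₂ with components (cos φ cos λ, cos φ sin λ, sin φ).
The central angle between the endpoints is δ = arccos(p₁·p₂) ≈ 1.109 rad (63.5°).
Interpolate at f = 0.31 with slerp weights a = sin((1−f)δ)/sin δ ≈ 0.774, b = sin(fδ)/sin δ ≈ 0.376.
p = a·p₁ + b·p₂ ≈ (0.822, -0.429, 0.373); φ = arcsin(p_z) ≈ 21.91°, λ = atan2(p_y, p_x) ≈ -27.57°.

≈ lat 22°, lon -28°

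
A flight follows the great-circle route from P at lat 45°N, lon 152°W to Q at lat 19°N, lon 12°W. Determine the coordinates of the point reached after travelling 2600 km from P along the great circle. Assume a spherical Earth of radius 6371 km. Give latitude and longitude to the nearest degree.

≈ lat 60°N, lon 122°W

From cos δ = sin φ₁ sin φ₂ + cos φ₁ cos φ₂ cos Δλ, the central angle is δ ≈ 1.857 rad (106.4°). The total great-circle distance is δ·R ≈ 1.857 × 6371 ≈ 11829 km, so the target fraction is f = 2600/11829 ≈ 0.220.
Interpolate at f ≈ 0.220 with slerp weights a = sin((1−f)δ)/sin δ ≈ 1.035, b = sin(fδ)/sin δ ≈ 0.414.
p = a·p₁ + b·p₂ ≈ (-0.263, -0.425, 0.866); φ = arcsin(p_z) ≈ 60.02°, λ = atan2(p_y, p_x) ≈ -121.80°.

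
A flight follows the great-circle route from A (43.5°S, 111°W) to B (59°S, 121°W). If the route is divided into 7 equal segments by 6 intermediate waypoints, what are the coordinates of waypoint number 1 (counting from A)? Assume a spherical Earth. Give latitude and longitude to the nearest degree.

The haversine formula gives a central angle δ ≈ 0.291 rad (16.7°) between the endpoints.
Interpolate at f = 1/7 with slerp weights a = sin((1−f)δ)/sin δ ≈ 0.860, b = sin(fδ)/sin δ ≈ 0.145.
p = a·p₁ + b·p₂ ≈ (-0.262, -0.647, -0.716); φ = arcsin(p_z) ≈ -45.76°, λ = atan2(p_y, p_x) ≈ -112.06°.

≈ (46°S, 112°W)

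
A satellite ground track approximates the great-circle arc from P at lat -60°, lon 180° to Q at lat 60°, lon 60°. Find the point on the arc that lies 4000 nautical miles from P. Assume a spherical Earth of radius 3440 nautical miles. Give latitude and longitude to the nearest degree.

≈ lat -8°, lon 124°

Convert each endpoint to a unit vector on the sphere (x = cos φ cos λ, y = cos φ sin λ, z = sin φ).
The central angle between the endpoints is δ = arccos(p₁·p₂) ≈ 2.636 rad (151.0°). The total great-circle distance is δ·R ≈ 2.636 × 3440 ≈ 9069 nmi, so the target fraction is f = 4000/9069 ≈ 0.441.
Interpolate at f ≈ 0.441 with slerp weights a = sin((1−f)δ)/sin δ ≈ 2.056, b = sin(fδ)/sin δ ≈ 1.896.
p = a·p₁ + b·p₂ ≈ (-0.554, 0.821, -0.138); φ = arcsin(p_z) ≈ -7.95°, λ = atan2(p_y, p_x) ≈ 124.01°.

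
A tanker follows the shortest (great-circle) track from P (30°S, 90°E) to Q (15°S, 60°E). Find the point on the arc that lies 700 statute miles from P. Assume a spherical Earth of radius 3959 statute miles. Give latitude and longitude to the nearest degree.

≈ (26°S, 80°E)

Convert each endpoint to a unit vector on the sphere (x = cos φ cos λ, y = cos φ sin λ, z = sin φ).
The central angle between the endpoints is δ = arccos(p₁·p₂) ≈ 0.547 rad (31.4°). The total great-circle distance is δ·R ≈ 0.547 × 3959 ≈ 2167 mi, so the target fraction is f = 700/2167 ≈ 0.323.
Interpolate at f ≈ 0.323 with slerp weights a = sin((1−f)δ)/sin δ ≈ 0.696, b = sin(fδ)/sin δ ≈ 0.338.
p = a·p₁ + b·p₂ ≈ (0.163, 0.885, -0.435); φ = arcsin(p_z) ≈ -25.81°, λ = atan2(p_y, p_x) ≈ 79.56°.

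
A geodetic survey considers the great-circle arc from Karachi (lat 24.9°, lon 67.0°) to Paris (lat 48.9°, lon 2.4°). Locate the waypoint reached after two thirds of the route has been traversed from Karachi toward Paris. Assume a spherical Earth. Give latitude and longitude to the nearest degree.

Convert each endpoint to a unit vector on the sphere (x = cos φ cos λ, y = cos φ sin λ, z = sin φ).
The central angle between the endpoints is δ = arccos(p₁·p₂) ≈ 0.961 rad (55.0°).
Interpolate at f = 2/3 with slerp weights a = sin((1−f)δ)/sin δ ≈ 0.384, b = sin(fδ)/sin δ ≈ 0.729.
p = a·p₁ + b·p₂ ≈ (0.615, 0.341, 0.711); φ = arcsin(p_z) ≈ 45.33°, λ = atan2(p_y, p_x) ≈ 28.99°.

≈ lat 45°, lon 29°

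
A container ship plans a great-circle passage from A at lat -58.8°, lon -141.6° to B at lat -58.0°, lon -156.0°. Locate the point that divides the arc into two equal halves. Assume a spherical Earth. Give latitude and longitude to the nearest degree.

Convert each endpoint to a unit vector on the sphere (x = cos φ cos λ, y = cos φ sin λ, z = sin φ).
The central angle between the endpoints is δ = arccos(p₁·p₂) ≈ 0.132 rad (7.6°).
Interpolate at f = 1/2 with slerp weights a = sin((1−f)δ)/sin δ ≈ 0.501, b = sin(fδ)/sin δ ≈ 0.501.
p = a·p₁ + b·p₂ ≈ (-0.446, -0.269, -0.854); φ = arcsin(p_z) ≈ -58.60°, λ = atan2(p_y, p_x) ≈ -148.88°.

≈ lat -59°, lon -149°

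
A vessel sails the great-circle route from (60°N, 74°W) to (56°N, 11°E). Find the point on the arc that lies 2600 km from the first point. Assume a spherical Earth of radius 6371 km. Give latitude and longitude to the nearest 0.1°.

Write both endpoints as unit vectors p₁, p₂ with components (cos φ cos λ, cos φ sin λ, sin φ).
The central angle between the endpoints is δ = arccos(p₁·p₂) ≈ 0.734 rad (42.1°). The total great-circle distance is δ·R ≈ 0.734 × 6371 ≈ 4678 km, so the target fraction is f = 2600/4678 ≈ 0.556.
Interpolate at f ≈ 0.556 with slerp weights a = sin((1−f)δ)/sin δ ≈ 0.478, b = sin(fδ)/sin δ ≈ 0.592.
p = a·p₁ + b·p₂ ≈ (0.391, -0.167, 0.905); φ = arcsin(p_z) ≈ 64.85°, λ = atan2(p_y, p_x) ≈ -23.08°.

≈ (64.8°N, 23.1°W)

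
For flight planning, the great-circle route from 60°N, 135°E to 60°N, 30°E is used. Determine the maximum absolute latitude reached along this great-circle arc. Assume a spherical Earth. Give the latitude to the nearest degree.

≈ 71°N

The great circle lies in the plane with unit normal n̂ = (p₁ × p₂)/|p₁ × p₂|.
Here n̂_z ≈ -0.332; the vertex latitude is φ_max = arccos|n̂_z| ≈ 70.6°.
Check via Clairaut: cos φ_max = |cos φ₁| · sin C = cos(60.0°)·sin(41.5°) ≈ 0.332, again giving ≈ 70.6°.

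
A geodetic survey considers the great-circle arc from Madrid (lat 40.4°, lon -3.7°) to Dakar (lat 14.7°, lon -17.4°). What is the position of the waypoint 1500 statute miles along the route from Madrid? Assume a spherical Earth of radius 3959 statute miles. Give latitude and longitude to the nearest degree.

Convert each endpoint to a unit vector on the sphere (x = cos φ cos λ, y = cos φ sin λ, z = sin φ).
The central angle between the endpoints is δ = arccos(p₁·p₂) ≈ 0.495 rad (28.3°). The total great-circle distance is δ·R ≈ 0.495 × 3959 ≈ 1958 mi, so the target fraction is f = 1500/1958 ≈ 0.766.
Interpolate at f ≈ 0.766 with slerp weights a = sin((1−f)δ)/sin δ ≈ 0.243, b = sin(fδ)/sin δ ≈ 0.779.
p = a·p₁ + b·p₂ ≈ (0.904, -0.237, 0.355); φ = arcsin(p_z) ≈ 20.82°, λ = atan2(p_y, p_x) ≈ -14.71°.

≈ lat 21°, lon -15°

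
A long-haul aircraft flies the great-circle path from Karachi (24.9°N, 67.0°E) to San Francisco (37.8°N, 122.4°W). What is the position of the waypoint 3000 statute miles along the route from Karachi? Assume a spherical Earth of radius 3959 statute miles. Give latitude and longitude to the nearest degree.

≈ (67°N, 82°E)

Write both endpoints as unit vectors p₁, p₂ with components (cos φ cos λ, cos φ sin λ, sin φ).
The central angle between the endpoints is δ = arccos(p₁·p₂) ≈ 2.036 rad (116.7°). The total great-circle distance is δ·R ≈ 2.036 × 3959 ≈ 8062 mi, so the target fraction is f = 3000/8062 ≈ 0.372.
Interpolate at f ≈ 0.372 with slerp weights a = sin((1−f)δ)/sin δ ≈ 1.072, b = sin(fδ)/sin δ ≈ 0.769.
p = a·p₁ + b·p₂ ≈ (0.054, 0.382, 0.923); φ = arcsin(p_z) ≈ 67.32°, λ = atan2(p_y, p_x) ≈ 81.92°.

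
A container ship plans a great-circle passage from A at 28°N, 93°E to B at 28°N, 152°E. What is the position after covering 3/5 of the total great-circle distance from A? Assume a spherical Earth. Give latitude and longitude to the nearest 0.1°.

≈ 31.3°N, 128.5°E

From cos δ = sin φ₁ sin φ₂ + cos φ₁ cos φ₂ cos Δλ, the central angle is δ ≈ 0.900 rad (51.5°).
Interpolate at f = 3/5 with slerp weights a = sin((1−f)δ)/sin δ ≈ 0.450, b = sin(fδ)/sin δ ≈ 0.656.
p = a·p₁ + b·p₂ ≈ (-0.532, 0.669, 0.519); φ = arcsin(p_z) ≈ 31.28°, λ = atan2(p_y, p_x) ≈ 128.53°.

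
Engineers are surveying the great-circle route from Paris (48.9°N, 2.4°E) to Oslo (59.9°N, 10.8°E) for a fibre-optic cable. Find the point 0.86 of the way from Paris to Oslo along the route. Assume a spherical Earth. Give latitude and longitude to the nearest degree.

≈ 58°N, 9°E

Convert each endpoint to a unit vector on the sphere (x = cos φ cos λ, y = cos φ sin λ, z = sin φ).
The central angle between the endpoints is δ = arccos(p₁·p₂) ≈ 0.210 rad (12.0°).
Interpolate at f = 0.86 with slerp weights a = sin((1−f)δ)/sin δ ≈ 0.141, b = sin(fδ)/sin δ ≈ 0.862.
p = a·p₁ + b·p₂ ≈ (0.517, 0.085, 0.852); φ = arcsin(p_z) ≈ 58.40°, λ = atan2(p_y, p_x) ≈ 9.32°.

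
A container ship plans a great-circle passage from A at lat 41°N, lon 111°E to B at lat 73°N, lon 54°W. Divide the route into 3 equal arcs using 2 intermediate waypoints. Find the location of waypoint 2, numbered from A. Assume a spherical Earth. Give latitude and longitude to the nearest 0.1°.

≈ lat 83.7°N, lon 79.6°E

Convert each endpoint to a unit vector on the sphere (x = cos φ cos λ, y = cos φ sin λ, z = sin φ).
The central angle between the endpoints is δ = arccos(p₁·p₂) ≈ 1.144 rad (65.5°).
Interpolate at f = 2/3 with slerp weights a = sin((1−f)δ)/sin δ ≈ 0.409, b = sin(fδ)/sin δ ≈ 0.759.
p = a·p₁ + b·p₂ ≈ (0.020, 0.109, 0.994); φ = arcsin(p_z) ≈ 83.67°, λ = atan2(p_y, p_x) ≈ 79.63°.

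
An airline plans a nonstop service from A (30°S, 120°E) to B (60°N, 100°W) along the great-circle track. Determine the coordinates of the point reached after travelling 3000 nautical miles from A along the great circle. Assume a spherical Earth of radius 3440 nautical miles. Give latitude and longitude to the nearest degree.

Write both endpoints as unit vectors p₁, p₂ with components (cos φ cos λ, cos φ sin λ, sin φ).
The central angle between the endpoints is δ = arccos(p₁·p₂) ≈ 2.441 rad (139.9°). The total great-circle distance is δ·R ≈ 2.441 × 3440 ≈ 8398 nmi, so the target fraction is f = 3000/8398 ≈ 0.357.
Interpolate at f ≈ 0.357 with slerp weights a = sin((1−f)δ)/sin δ ≈ 1.552, b = sin(fδ)/sin δ ≈ 1.188.
p = a·p₁ + b·p₂ ≈ (-0.775, 0.579, 0.253); φ = arcsin(p_z) ≈ 14.66°, λ = atan2(p_y, p_x) ≈ 143.25°.

≈ (15°N, 143°E)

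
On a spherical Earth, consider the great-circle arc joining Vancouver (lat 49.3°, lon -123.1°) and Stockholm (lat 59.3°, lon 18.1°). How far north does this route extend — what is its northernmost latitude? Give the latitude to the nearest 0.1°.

The great circle lies in the plane with unit normal n̂ = (p₁ × p₂)/|p₁ × p₂|.
Here n̂_z ≈ +0.227; the vertex latitude is φ_max = arccos|n̂_z| ≈ 76.9°.
Check via Clairaut: cos φ_max = |cos φ₁| · sin C = cos(49.3°)·sin(20.4°) ≈ 0.227, again giving ≈ 76.9°.

≈ 76.9°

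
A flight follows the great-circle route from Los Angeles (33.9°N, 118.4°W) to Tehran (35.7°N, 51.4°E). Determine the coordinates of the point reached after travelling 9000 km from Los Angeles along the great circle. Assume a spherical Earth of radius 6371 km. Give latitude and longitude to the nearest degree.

Write both endpoints as unit vectors p₁, p₂ with components (cos φ cos λ, cos φ sin λ, sin φ).
The central angle between the endpoints is δ = arccos(p₁·p₂) ≈ 1.916 rad (109.8°). The total great-circle distance is δ·R ≈ 1.916 × 6371 ≈ 12204 km, so the target fraction is f = 9000/12204 ≈ 0.737.
Interpolate at f ≈ 0.737 with slerp weights a = sin((1−f)δ)/sin δ ≈ 0.512, b = sin(fδ)/sin δ ≈ 1.049.
p = a·p₁ + b·p₂ ≈ (0.329, 0.292, 0.898); φ = arcsin(p_z) ≈ 63.88°, λ = atan2(p_y, p_x) ≈ 41.56°.

≈ 64°N, 42°E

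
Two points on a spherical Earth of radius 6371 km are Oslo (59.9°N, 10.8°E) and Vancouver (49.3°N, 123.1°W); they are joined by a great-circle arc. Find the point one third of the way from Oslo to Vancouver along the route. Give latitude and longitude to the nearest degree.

≈ (74°N, 34°W)

From cos δ = sin φ₁ sin φ₂ + cos φ₁ cos φ₂ cos Δλ, the central angle is δ ≈ 1.127 rad (64.6°).
Interpolate at f = 1/3 with slerp weights a = sin((1−f)δ)/sin δ ≈ 0.756, b = sin(fδ)/sin δ ≈ 0.406.
p = a·p₁ + b·p₂ ≈ (0.228, -0.151, 0.962); φ = arcsin(p_z) ≈ 74.15°, λ = atan2(p_y, p_x) ≈ -33.54°.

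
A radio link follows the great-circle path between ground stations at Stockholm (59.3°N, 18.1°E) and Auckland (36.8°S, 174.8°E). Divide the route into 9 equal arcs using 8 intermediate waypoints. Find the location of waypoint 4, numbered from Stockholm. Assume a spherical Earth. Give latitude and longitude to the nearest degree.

From cos δ = sin φ₁ sin φ₂ + cos φ₁ cos φ₂ cos Δλ, the central angle is δ ≈ 2.669 rad (152.9°).
Interpolate at f = 4/9 with slerp weights a = sin((1−f)δ)/sin δ ≈ 2.190, b = sin(fδ)/sin δ ≈ 2.038.
p = a·p₁ + b·p₂ ≈ (-0.562, 0.495, 0.662); φ = arcsin(p_z) ≈ 41.47°, λ = atan2(p_y, p_x) ≈ 138.63°.

≈ 41°N, 139°E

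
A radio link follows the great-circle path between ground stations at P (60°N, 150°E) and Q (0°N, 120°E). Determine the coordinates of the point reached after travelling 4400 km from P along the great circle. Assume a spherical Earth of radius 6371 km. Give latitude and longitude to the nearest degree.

From cos δ = sin φ₁ sin φ₂ + cos φ₁ cos φ₂ cos Δλ, the central angle is δ ≈ 1.123 rad (64.3°). The total great-circle distance is δ·R ≈ 1.123 × 6371 ≈ 7154 km, so the target fraction is f = 4400/7154 ≈ 0.615.
Interpolate at f ≈ 0.615 with slerp weights a = sin((1−f)δ)/sin δ ≈ 0.465, b = sin(fδ)/sin δ ≈ 0.707.
p = a·p₁ + b·p₂ ≈ (-0.555, 0.728, 0.403); φ = arcsin(p_z) ≈ 23.74°, λ = atan2(p_y, p_x) ≈ 127.29°.

≈ (24°N, 127°E)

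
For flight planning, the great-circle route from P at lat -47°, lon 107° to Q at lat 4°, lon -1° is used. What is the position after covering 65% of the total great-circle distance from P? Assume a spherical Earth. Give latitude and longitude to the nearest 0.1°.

≈ lat -22.7°, lon 24.9°

The haversine formula gives a central angle δ ≈ 1.835 rad (105.1°) between the endpoints.
Interpolate at f = 0.65 with slerp weights a = sin((1−f)δ)/sin δ ≈ 0.621, b = sin(fδ)/sin δ ≈ 0.963.
p = a·p₁ + b·p₂ ≈ (0.837, 0.388, -0.387); φ = arcsin(p_z) ≈ -22.75°, λ = atan2(p_y, p_x) ≈ 24.88°.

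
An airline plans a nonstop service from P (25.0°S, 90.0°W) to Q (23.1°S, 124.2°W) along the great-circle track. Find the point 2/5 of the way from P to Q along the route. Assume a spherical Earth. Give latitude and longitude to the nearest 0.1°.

From cos δ = sin φ₁ sin φ₂ + cos φ₁ cos φ₂ cos Δλ, the central angle is δ ≈ 0.545 rad (31.2°).
Interpolate at f = 2/5 with slerp weights a = sin((1−f)δ)/sin δ ≈ 0.620, b = sin(fδ)/sin δ ≈ 0.417.
p = a·p₁ + b·p₂ ≈ (-0.216, -0.879, -0.426); φ = arcsin(p_z) ≈ -25.18°, λ = atan2(p_y, p_x) ≈ -103.79°.

≈ (25.2°S, 103.8°W)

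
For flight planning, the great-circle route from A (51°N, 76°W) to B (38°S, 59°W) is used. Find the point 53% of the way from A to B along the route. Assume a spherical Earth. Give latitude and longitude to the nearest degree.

≈ (4°N, 66°W)

The haversine formula gives a central angle δ ≈ 1.575 rad (90.2°) between the endpoints.
Interpolate at f = 0.53 with slerp weights a = sin((1−f)δ)/sin δ ≈ 0.674, b = sin(fδ)/sin δ ≈ 0.741.
p = a·p₁ + b·p₂ ≈ (0.403, -0.912, 0.068); φ = arcsin(p_z) ≈ 3.89°, λ = atan2(p_y, p_x) ≈ -66.15°.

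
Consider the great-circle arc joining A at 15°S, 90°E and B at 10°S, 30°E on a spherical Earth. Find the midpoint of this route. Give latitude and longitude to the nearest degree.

≈ 14°S, 60°E

Write both endpoints as unit vectors p₁, p₂ with components (cos φ cos λ, cos φ sin λ, sin φ).
The central angle between the endpoints is δ = arccos(p₁·p₂) ≈ 1.023 rad (58.6°).
Interpolate at f = 1/2 with slerp weights a = sin((1−f)δ)/sin δ ≈ 0.573, b = sin(fδ)/sin δ ≈ 0.573.
p = a·p₁ + b·p₂ ≈ (0.489, 0.836, -0.248); φ = arcsin(p_z) ≈ -14.36°, λ = atan2(p_y, p_x) ≈ 59.68°.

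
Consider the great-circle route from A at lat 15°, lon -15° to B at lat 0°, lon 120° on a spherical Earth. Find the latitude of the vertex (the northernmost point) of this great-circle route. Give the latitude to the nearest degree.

≈ 21°

The great circle lies in the plane with unit normal n̂ = (p₁ × p₂)/|p₁ × p₂|.
Here n̂_z ≈ +0.935; the vertex latitude is φ_max = arccos|n̂_z| ≈ 20.8°.
Check via Clairaut: cos φ_max = |cos φ₁| · sin C = cos(15.0°)·sin(75.5°) ≈ 0.935, again giving ≈ 20.8°.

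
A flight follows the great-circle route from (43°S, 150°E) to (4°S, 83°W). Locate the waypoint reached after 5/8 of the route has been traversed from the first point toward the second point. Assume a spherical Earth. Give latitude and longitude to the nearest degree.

≈ (35°S, 114°W)

From cos δ = sin φ₁ sin φ₂ + cos φ₁ cos φ₂ cos Δλ, the central angle is δ ≈ 1.973 rad (113.0°).
Interpolate at f = 5/8 with slerp weights a = sin((1−f)δ)/sin δ ≈ 0.733, b = sin(fδ)/sin δ ≈ 1.025.
p = a·p₁ + b·p₂ ≈ (-0.339, -0.747, -0.571); φ = arcsin(p_z) ≈ -34.84°, λ = atan2(p_y, p_x) ≈ -114.43°.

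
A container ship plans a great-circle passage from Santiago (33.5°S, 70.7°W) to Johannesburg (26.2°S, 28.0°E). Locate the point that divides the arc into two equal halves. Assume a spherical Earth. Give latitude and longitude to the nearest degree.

≈ (41°S, 19°W)

Convert each endpoint to a unit vector on the sphere (x = cos φ cos λ, y = cos φ sin λ, z = sin φ).
The central angle between the endpoints is δ = arccos(p₁·p₂) ≈ 1.440 rad (82.5°).
Interpolate at f = 1/2 with slerp weights a = sin((1−f)δ)/sin δ ≈ 0.665, b = sin(fδ)/sin δ ≈ 0.665.
p = a·p₁ + b·p₂ ≈ (0.710, -0.243, -0.661); φ = arcsin(p_z) ≈ -41.35°, λ = atan2(p_y, p_x) ≈ -18.91°.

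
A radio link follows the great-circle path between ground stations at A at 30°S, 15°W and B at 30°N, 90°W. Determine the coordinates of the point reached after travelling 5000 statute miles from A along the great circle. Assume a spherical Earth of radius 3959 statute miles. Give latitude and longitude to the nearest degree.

The haversine formula gives a central angle δ ≈ 1.627 rad (93.2°) between the endpoints. The total great-circle distance is δ·R ≈ 1.627 × 3959 ≈ 6440 mi, so the target fraction is f = 5000/6440 ≈ 0.776.
Interpolate at f ≈ 0.776 with slerp weights a = sin((1−f)δ)/sin δ ≈ 0.356, b = sin(fδ)/sin δ ≈ 0.954.
p = a·p₁ + b·p₂ ≈ (0.298, -0.906, 0.299); φ = arcsin(p_z) ≈ 17.40°, λ = atan2(p_y, p_x) ≈ -71.80°.

≈ 17°N, 72°W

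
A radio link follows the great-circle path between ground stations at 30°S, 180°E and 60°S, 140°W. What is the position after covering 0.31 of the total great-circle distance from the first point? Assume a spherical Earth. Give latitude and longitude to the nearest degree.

Convert each endpoint to a unit vector on the sphere (x = cos φ cos λ, y = cos φ sin λ, z = sin φ).
The central angle between the endpoints is δ = arccos(p₁·p₂) ≈ 0.700 rad (40.1°).
Interpolate at f = 0.31 with slerp weights a = sin((1−f)δ)/sin δ ≈ 0.721, b = sin(fδ)/sin δ ≈ 0.334.
p = a·p₁ + b·p₂ ≈ (-0.752, -0.107, -0.650); φ = arcsin(p_z) ≈ -40.54°, λ = atan2(p_y, p_x) ≈ -171.87°.

≈ 41°S, 172°W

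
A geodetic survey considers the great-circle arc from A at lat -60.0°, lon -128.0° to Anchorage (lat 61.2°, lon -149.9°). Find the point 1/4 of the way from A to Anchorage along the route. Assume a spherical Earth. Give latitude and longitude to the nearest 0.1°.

Convert each endpoint to a unit vector on the sphere (x = cos φ cos λ, y = cos φ sin λ, z = sin φ).
The central angle between the endpoints is δ = arccos(p₁·p₂) ≈ 2.136 rad (122.4°).
Interpolate at f = 1/4 with slerp weights a = sin((1−f)δ)/sin δ ≈ 1.183, b = sin(fδ)/sin δ ≈ 0.603.
p = a·p₁ + b·p₂ ≈ (-0.615, -0.612, -0.497); φ = arcsin(p_z) ≈ -29.79°, λ = atan2(p_y, p_x) ≈ -135.17°.

≈ lat -29.8°, lon -135.2°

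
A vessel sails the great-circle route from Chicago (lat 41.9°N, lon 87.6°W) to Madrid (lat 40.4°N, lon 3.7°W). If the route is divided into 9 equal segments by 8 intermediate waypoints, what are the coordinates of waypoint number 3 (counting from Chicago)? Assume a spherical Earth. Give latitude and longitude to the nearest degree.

From cos δ = sin φ₁ sin φ₂ + cos φ₁ cos φ₂ cos Δλ, the central angle is δ ≈ 1.055 rad (60.5°).
Interpolate at f = 3/9 with slerp weights a = sin((1−f)δ)/sin δ ≈ 0.744, b = sin(fδ)/sin δ ≈ 0.396.
p = a·p₁ + b·p₂ ≈ (0.324, -0.572, 0.753); φ = arcsin(p_z) ≈ 48.87°, λ = atan2(p_y, p_x) ≈ -60.48°.

≈ lat 49°N, lon 60°W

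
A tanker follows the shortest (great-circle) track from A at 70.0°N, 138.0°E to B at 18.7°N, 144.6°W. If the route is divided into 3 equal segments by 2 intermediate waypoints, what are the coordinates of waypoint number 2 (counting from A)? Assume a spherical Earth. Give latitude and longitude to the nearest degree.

Convert each endpoint to a unit vector on the sphere (x = cos φ cos λ, y = cos φ sin λ, z = sin φ).
The central angle between the endpoints is δ = arccos(p₁·p₂) ≈ 1.190 rad (68.2°).
Interpolate at f = 2/3 with slerp weights a = sin((1−f)δ)/sin δ ≈ 0.416, b = sin(fδ)/sin δ ≈ 0.768.
p = a·p₁ + b·p₂ ≈ (-0.698, -0.326, 0.637); φ = arcsin(p_z) ≈ 39.58°, λ = atan2(p_y, p_x) ≈ -154.98°.

≈ 40°N, 155°W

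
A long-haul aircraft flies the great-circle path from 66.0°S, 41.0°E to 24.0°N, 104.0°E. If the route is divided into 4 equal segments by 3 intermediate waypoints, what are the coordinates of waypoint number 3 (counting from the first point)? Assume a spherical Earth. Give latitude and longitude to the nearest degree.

The haversine formula gives a central angle δ ≈ 1.775 rad (101.7°) between the endpoints.
Interpolate at f = 3/4 with slerp weights a = sin((1−f)δ)/sin δ ≈ 0.438, b = sin(fδ)/sin δ ≈ 0.992.
p = a·p₁ + b·p₂ ≈ (-0.085, 0.996, 0.003); φ = arcsin(p_z) ≈ 0.17°, λ = atan2(p_y, p_x) ≈ 94.86°.

≈ 0°N, 95°E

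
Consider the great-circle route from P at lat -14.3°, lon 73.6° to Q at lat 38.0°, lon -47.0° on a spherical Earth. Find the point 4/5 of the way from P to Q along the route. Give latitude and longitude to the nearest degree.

The haversine formula gives a central angle δ ≈ 2.142 rad (122.7°) between the endpoints.
Interpolate at f = 4/5 with slerp weights a = sin((1−f)δ)/sin δ ≈ 0.494, b = sin(fδ)/sin δ ≈ 1.177.
p = a·p₁ + b·p₂ ≈ (0.768, -0.219, 0.602); φ = arcsin(p_z) ≈ 37.05°, λ = atan2(p_y, p_x) ≈ -15.93°.

≈ lat 37°, lon -16°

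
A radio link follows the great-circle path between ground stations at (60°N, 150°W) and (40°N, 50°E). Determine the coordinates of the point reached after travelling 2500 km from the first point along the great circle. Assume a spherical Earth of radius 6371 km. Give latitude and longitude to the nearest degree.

Convert each endpoint to a unit vector on the sphere (x = cos φ cos λ, y = cos φ sin λ, z = sin φ).
The central angle between the endpoints is δ = arccos(p₁·p₂) ≈ 1.373 rad (78.7°). The total great-circle distance is δ·R ≈ 1.373 × 6371 ≈ 8746 km, so the target fraction is f = 2500/8746 ≈ 0.286.
Interpolate at f ≈ 0.286 with slerp weights a = sin((1−f)δ)/sin δ ≈ 0.847, b = sin(fδ)/sin δ ≈ 0.390.
p = a·p₁ + b·p₂ ≈ (-0.175, 0.017, 0.984); φ = arcsin(p_z) ≈ 79.88°, λ = atan2(p_y, p_x) ≈ 174.42°.

≈ (80°N, 174°E)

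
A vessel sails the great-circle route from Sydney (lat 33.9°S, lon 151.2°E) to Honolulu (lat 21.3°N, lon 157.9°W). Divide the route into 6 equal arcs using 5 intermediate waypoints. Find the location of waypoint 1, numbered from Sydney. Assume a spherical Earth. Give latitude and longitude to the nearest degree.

Write both endpoints as unit vectors p₁, p₂ with components (cos φ cos λ, cos φ sin λ, sin φ).
The central angle between the endpoints is δ = arccos(p₁·p₂) ≈ 1.282 rad (73.4°).
Interpolate at f = 1/6 with slerp weights a = sin((1−f)δ)/sin δ ≈ 0.914, b = sin(fδ)/sin δ ≈ 0.221.
p = a·p₁ + b·p₂ ≈ (-0.856, 0.288, -0.430); φ = arcsin(p_z) ≈ -25.44°, λ = atan2(p_y, p_x) ≈ 161.40°.

≈ lat 25°S, lon 161°E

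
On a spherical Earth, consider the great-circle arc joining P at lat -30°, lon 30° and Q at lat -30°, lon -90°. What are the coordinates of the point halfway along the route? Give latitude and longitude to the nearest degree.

≈ lat -49°, lon -30°

Convert each endpoint to a unit vector on the sphere (x = cos φ cos λ, y = cos φ sin λ, z = sin φ).
The central angle between the endpoints is δ = arccos(p₁·p₂) ≈ 1.696 rad (97.2°).
Interpolate at f = 1/2 with slerp weights a = sin((1−f)δ)/sin δ ≈ 0.756, b = sin(fδ)/sin δ ≈ 0.756.
p = a·p₁ + b·p₂ ≈ (0.567, -0.327, -0.756); φ = arcsin(p_z) ≈ -49.11°, λ = atan2(p_y, p_x) ≈ -30.00°.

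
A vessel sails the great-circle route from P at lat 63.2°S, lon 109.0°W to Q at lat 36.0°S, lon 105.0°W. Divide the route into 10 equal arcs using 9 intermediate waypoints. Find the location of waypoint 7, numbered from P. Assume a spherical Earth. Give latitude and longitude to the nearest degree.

Convert each endpoint to a unit vector on the sphere (x = cos φ cos λ, y = cos φ sin λ, z = sin φ).
The central angle between the endpoints is δ = arccos(p₁·p₂) ≈ 0.477 rad (27.3°).
Interpolate at f = 7/10 with slerp weights a = sin((1−f)δ)/sin δ ≈ 0.311, b = sin(fδ)/sin δ ≈ 0.714.
p = a·p₁ + b·p₂ ≈ (-0.195, -0.690, -0.697); φ = arcsin(p_z) ≈ -44.17°, λ = atan2(p_y, p_x) ≈ -105.78°.

≈ lat 44°S, lon 106°W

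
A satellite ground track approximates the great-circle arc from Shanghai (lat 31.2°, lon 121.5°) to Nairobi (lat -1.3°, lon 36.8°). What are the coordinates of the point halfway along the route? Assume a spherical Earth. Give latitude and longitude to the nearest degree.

≈ lat 20°, lon 75°

Convert each endpoint to a unit vector on the sphere (x = cos φ cos λ, y = cos φ sin λ, z = sin φ).
The central angle between the endpoints is δ = arccos(p₁·p₂) ≈ 1.504 rad (86.1°).
Interpolate at f = 1/2 with slerp weights a = sin((1−f)δ)/sin δ ≈ 0.684, b = sin(fδ)/sin δ ≈ 0.684.
p = a·p₁ + b·p₂ ≈ (0.242, 0.909, 0.339); φ = arcsin(p_z) ≈ 19.82°, λ = atan2(p_y, p_x) ≈ 75.09°.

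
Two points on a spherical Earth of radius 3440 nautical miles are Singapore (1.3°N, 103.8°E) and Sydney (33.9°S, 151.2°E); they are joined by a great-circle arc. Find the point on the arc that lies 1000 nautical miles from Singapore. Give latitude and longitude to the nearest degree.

≈ (10°S, 116°E)

Write both endpoints as unit vectors p₁, p₂ with components (cos φ cos λ, cos φ sin λ, sin φ).
The central angle between the endpoints is δ = arccos(p₁·p₂) ≈ 0.990 rad (56.7°). The total great-circle distance is δ·R ≈ 0.990 × 3440 ≈ 3404 nmi, so the target fraction is f = 1000/3404 ≈ 0.294.
Interpolate at f ≈ 0.294 with slerp weights a = sin((1−f)δ)/sin δ ≈ 0.770, b = sin(fδ)/sin δ ≈ 0.343.
p = a·p₁ + b·p₂ ≈ (-0.433, 0.884, -0.174); φ = arcsin(p_z) ≈ -10.01°, λ = atan2(p_y, p_x) ≈ 116.08°.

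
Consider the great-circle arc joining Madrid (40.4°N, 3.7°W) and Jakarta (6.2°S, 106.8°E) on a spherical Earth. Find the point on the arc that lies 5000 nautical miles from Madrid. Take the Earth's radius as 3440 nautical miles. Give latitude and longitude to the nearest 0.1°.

Convert each endpoint to a unit vector on the sphere (x = cos φ cos λ, y = cos φ sin λ, z = sin φ).
The central angle between the endpoints is δ = arccos(p₁·p₂) ≈ 1.913 rad (109.6°). The total great-circle distance is δ·R ≈ 1.913 × 3440 ≈ 6579 nmi, so the target fraction is f = 5000/6579 ≈ 0.760.
Interpolate at f ≈ 0.760 with slerp weights a = sin((1−f)δ)/sin δ ≈ 0.470, b = sin(fδ)/sin δ ≈ 1.054.
p = a·p₁ + b·p₂ ≈ (0.055, 0.980, 0.191); φ = arcsin(p_z) ≈ 11.01°, λ = atan2(p_y, p_x) ≈ 86.82°.

≈ (11.0°N, 86.8°E)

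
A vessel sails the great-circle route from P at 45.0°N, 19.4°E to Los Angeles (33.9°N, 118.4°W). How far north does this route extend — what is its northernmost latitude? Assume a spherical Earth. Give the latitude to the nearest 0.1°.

The great circle lies in the plane with unit normal n̂ = (p₁ × p₂)/|p₁ × p₂|.
Here n̂_z ≈ -0.395; the vertex latitude is φ_max = arccos|n̂_z| ≈ 66.8°.
Check via Clairaut: cos φ_max = |cos φ₁| · sin C = cos(45.0°)·sin(33.9°) ≈ 0.395, again giving ≈ 66.8°.

≈ 66.8°N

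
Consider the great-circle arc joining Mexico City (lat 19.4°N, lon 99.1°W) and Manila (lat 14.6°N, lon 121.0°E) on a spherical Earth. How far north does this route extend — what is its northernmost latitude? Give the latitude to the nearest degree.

≈ 42°N

The great circle lies in the plane with unit normal n̂ = (p₁ × p₂)/|p₁ × p₂|.
Here n̂_z ≈ -0.745; the vertex latitude is φ_max = arccos|n̂_z| ≈ 41.8°.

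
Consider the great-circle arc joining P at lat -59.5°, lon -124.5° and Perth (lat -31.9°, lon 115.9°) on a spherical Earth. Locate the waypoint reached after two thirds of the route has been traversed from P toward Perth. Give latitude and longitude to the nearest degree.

From cos δ = sin φ₁ sin φ₂ + cos φ₁ cos φ₂ cos Δλ, the central angle is δ ≈ 1.326 rad (76.0°).
Interpolate at f = 2/3 with slerp weights a = sin((1−f)δ)/sin δ ≈ 0.441, b = sin(fδ)/sin δ ≈ 0.797.
p = a·p₁ + b·p₂ ≈ (-0.422, 0.424, -0.801); φ = arcsin(p_z) ≈ -53.23°, λ = atan2(p_y, p_x) ≈ 134.87°.

≈ lat -53°, lon 135°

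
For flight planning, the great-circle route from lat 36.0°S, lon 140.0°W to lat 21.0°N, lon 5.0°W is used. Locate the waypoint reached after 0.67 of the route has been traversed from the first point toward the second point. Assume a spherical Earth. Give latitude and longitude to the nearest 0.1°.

≈ lat 5.3°S, lon 42.9°W

From cos δ = sin φ₁ sin φ₂ + cos φ₁ cos φ₂ cos Δλ, the central angle is δ ≈ 2.411 rad (138.1°).
Interpolate at f = 0.67 with slerp weights a = sin((1−f)δ)/sin δ ≈ 1.070, b = sin(fδ)/sin δ ≈ 1.497.
p = a·p₁ + b·p₂ ≈ (0.729, -0.678, -0.093); φ = arcsin(p_z) ≈ -5.32°, λ = atan2(p_y, p_x) ≈ -42.94°.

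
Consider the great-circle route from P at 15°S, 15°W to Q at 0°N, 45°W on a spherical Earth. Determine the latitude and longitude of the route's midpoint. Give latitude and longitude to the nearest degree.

Convert each endpoint to a unit vector on the sphere (x = cos φ cos λ, y = cos φ sin λ, z = sin φ).
The central angle between the endpoints is δ = arccos(p₁·p₂) ≈ 0.580 rad (33.2°).
Interpolate at f = 1/2 with slerp weights a = sin((1−f)δ)/sin δ ≈ 0.522, b = sin(fδ)/sin δ ≈ 0.522.
p = a·p₁ + b·p₂ ≈ (0.856, -0.499, -0.135); φ = arcsin(p_z) ≈ -7.76°, λ = atan2(p_y, p_x) ≈ -30.27°.

≈ 8°S, 30°W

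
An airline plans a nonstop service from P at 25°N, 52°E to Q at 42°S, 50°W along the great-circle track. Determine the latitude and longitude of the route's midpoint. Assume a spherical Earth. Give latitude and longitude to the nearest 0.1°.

≈ 13.3°S, 8.0°E

The haversine formula gives a central angle δ ≈ 2.007 rad (115.0°) between the endpoints.
Interpolate at f = 1/2 with slerp weights a = sin((1−f)δ)/sin δ ≈ 0.931, b = sin(fδ)/sin δ ≈ 0.931.
p = a·p₁ + b·p₂ ≈ (0.964, 0.135, -0.229); φ = arcsin(p_z) ≈ -13.26°, λ = atan2(p_y, p_x) ≈ 7.96°.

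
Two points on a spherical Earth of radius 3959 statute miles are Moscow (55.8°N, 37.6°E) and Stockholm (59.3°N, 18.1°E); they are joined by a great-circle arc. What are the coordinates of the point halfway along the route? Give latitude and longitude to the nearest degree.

≈ 58°N, 28°E

Write both endpoints as unit vectors p₁, p₂ with components (cos φ cos λ, cos φ sin λ, sin φ).
The central angle between the endpoints is δ = arccos(p₁·p₂) ≈ 0.192 rad (11.0°).
Interpolate at f = 1/2 with slerp weights a = sin((1−f)δ)/sin δ ≈ 0.502, b = sin(fδ)/sin δ ≈ 0.502.
p = a·p₁ + b·p₂ ≈ (0.467, 0.252, 0.847); φ = arcsin(p_z) ≈ 57.93°, λ = atan2(p_y, p_x) ≈ 28.32°.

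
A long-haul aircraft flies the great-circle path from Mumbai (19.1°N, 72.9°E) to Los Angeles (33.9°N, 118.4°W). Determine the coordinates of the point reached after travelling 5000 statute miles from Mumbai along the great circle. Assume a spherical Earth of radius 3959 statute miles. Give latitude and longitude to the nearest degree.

≈ 79°N, 169°E

From cos δ = sin φ₁ sin φ₂ + cos φ₁ cos φ₂ cos Δλ, the central angle is δ ≈ 2.198 rad (125.9°). The total great-circle distance is δ·R ≈ 2.198 × 3959 ≈ 8701 mi, so the target fraction is f = 5000/8701 ≈ 0.575.
Interpolate at f ≈ 0.575 with slerp weights a = sin((1−f)δ)/sin δ ≈ 0.993, b = sin(fδ)/sin δ ≈ 1.177.
p = a·p₁ + b·p₂ ≈ (-0.189, 0.038, 0.981); φ = arcsin(p_z) ≈ 78.91°, λ = atan2(p_y, p_x) ≈ 168.61°.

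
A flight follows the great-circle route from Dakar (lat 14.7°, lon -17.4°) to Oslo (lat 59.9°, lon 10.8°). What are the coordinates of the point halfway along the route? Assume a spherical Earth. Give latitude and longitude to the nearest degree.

Write both endpoints as unit vectors p₁, p₂ with components (cos φ cos λ, cos φ sin λ, sin φ).
The central angle between the endpoints is δ = arccos(p₁·p₂) ≈ 0.867 rad (49.7°).
Interpolate at f = 1/2 with slerp weights a = sin((1−f)δ)/sin δ ≈ 0.551, b = sin(fδ)/sin δ ≈ 0.551.
p = a·p₁ + b·p₂ ≈ (0.780, -0.108, 0.616); φ = arcsin(p_z) ≈ 38.06°, λ = atan2(p_y, p_x) ≈ -7.85°.

≈ lat 38°, lon -8°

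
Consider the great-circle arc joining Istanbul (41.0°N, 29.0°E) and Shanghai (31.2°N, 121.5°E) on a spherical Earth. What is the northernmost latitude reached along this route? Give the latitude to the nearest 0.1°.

≈ 47.3°N

The great circle lies in the plane with unit normal n̂ = (p₁ × p₂)/|p₁ × p₂|.
Here n̂_z ≈ +0.679; the vertex latitude is φ_max = arccos|n̂_z| ≈ 47.3°.
Check via Clairaut: cos φ_max = |cos φ₁| · sin C = cos(41.0°)·sin(64.1°) ≈ 0.679, again giving ≈ 47.3°.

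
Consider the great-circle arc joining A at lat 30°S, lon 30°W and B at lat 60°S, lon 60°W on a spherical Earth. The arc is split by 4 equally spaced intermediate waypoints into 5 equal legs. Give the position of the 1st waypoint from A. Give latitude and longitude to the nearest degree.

≈ lat 36°S, lon 34°W

The haversine formula gives a central angle δ ≈ 0.630 rad (36.1°) between the endpoints.
Interpolate at f = 1/5 with slerp weights a = sin((1−f)δ)/sin δ ≈ 0.820, b = sin(fδ)/sin δ ≈ 0.213.
p = a·p₁ + b·p₂ ≈ (0.668, -0.447, -0.595); φ = arcsin(p_z) ≈ -36.48°, λ = atan2(p_y, p_x) ≈ -33.80°.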